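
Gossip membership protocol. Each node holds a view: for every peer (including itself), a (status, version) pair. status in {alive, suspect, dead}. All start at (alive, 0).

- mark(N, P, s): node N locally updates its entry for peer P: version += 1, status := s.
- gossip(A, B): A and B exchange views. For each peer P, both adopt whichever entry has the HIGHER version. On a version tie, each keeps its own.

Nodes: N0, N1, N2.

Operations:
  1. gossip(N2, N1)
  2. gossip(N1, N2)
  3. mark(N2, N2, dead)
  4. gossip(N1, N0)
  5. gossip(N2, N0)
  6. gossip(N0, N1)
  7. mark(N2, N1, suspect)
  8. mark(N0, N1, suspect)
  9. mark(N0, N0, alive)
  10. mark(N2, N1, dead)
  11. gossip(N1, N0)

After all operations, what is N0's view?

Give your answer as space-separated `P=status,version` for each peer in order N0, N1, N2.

Op 1: gossip N2<->N1 -> N2.N0=(alive,v0) N2.N1=(alive,v0) N2.N2=(alive,v0) | N1.N0=(alive,v0) N1.N1=(alive,v0) N1.N2=(alive,v0)
Op 2: gossip N1<->N2 -> N1.N0=(alive,v0) N1.N1=(alive,v0) N1.N2=(alive,v0) | N2.N0=(alive,v0) N2.N1=(alive,v0) N2.N2=(alive,v0)
Op 3: N2 marks N2=dead -> (dead,v1)
Op 4: gossip N1<->N0 -> N1.N0=(alive,v0) N1.N1=(alive,v0) N1.N2=(alive,v0) | N0.N0=(alive,v0) N0.N1=(alive,v0) N0.N2=(alive,v0)
Op 5: gossip N2<->N0 -> N2.N0=(alive,v0) N2.N1=(alive,v0) N2.N2=(dead,v1) | N0.N0=(alive,v0) N0.N1=(alive,v0) N0.N2=(dead,v1)
Op 6: gossip N0<->N1 -> N0.N0=(alive,v0) N0.N1=(alive,v0) N0.N2=(dead,v1) | N1.N0=(alive,v0) N1.N1=(alive,v0) N1.N2=(dead,v1)
Op 7: N2 marks N1=suspect -> (suspect,v1)
Op 8: N0 marks N1=suspect -> (suspect,v1)
Op 9: N0 marks N0=alive -> (alive,v1)
Op 10: N2 marks N1=dead -> (dead,v2)
Op 11: gossip N1<->N0 -> N1.N0=(alive,v1) N1.N1=(suspect,v1) N1.N2=(dead,v1) | N0.N0=(alive,v1) N0.N1=(suspect,v1) N0.N2=(dead,v1)

Answer: N0=alive,1 N1=suspect,1 N2=dead,1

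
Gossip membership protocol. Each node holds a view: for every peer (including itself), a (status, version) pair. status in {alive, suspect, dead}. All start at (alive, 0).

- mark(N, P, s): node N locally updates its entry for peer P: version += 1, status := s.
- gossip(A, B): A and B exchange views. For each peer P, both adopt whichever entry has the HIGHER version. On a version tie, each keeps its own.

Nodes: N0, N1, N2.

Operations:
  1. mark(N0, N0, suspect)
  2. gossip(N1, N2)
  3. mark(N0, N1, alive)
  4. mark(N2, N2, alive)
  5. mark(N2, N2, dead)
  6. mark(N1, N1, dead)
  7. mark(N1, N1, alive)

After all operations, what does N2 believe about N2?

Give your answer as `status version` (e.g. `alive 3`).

Op 1: N0 marks N0=suspect -> (suspect,v1)
Op 2: gossip N1<->N2 -> N1.N0=(alive,v0) N1.N1=(alive,v0) N1.N2=(alive,v0) | N2.N0=(alive,v0) N2.N1=(alive,v0) N2.N2=(alive,v0)
Op 3: N0 marks N1=alive -> (alive,v1)
Op 4: N2 marks N2=alive -> (alive,v1)
Op 5: N2 marks N2=dead -> (dead,v2)
Op 6: N1 marks N1=dead -> (dead,v1)
Op 7: N1 marks N1=alive -> (alive,v2)

Answer: dead 2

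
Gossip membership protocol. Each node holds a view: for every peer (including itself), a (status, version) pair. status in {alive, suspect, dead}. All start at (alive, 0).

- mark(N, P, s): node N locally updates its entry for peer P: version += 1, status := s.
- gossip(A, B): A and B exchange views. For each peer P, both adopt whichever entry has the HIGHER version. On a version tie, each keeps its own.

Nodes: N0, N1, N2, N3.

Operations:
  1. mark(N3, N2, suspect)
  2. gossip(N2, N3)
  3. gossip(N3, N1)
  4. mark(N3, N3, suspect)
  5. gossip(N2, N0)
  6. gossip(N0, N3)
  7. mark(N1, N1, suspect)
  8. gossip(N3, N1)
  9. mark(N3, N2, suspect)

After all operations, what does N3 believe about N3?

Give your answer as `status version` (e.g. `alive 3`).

Op 1: N3 marks N2=suspect -> (suspect,v1)
Op 2: gossip N2<->N3 -> N2.N0=(alive,v0) N2.N1=(alive,v0) N2.N2=(suspect,v1) N2.N3=(alive,v0) | N3.N0=(alive,v0) N3.N1=(alive,v0) N3.N2=(suspect,v1) N3.N3=(alive,v0)
Op 3: gossip N3<->N1 -> N3.N0=(alive,v0) N3.N1=(alive,v0) N3.N2=(suspect,v1) N3.N3=(alive,v0) | N1.N0=(alive,v0) N1.N1=(alive,v0) N1.N2=(suspect,v1) N1.N3=(alive,v0)
Op 4: N3 marks N3=suspect -> (suspect,v1)
Op 5: gossip N2<->N0 -> N2.N0=(alive,v0) N2.N1=(alive,v0) N2.N2=(suspect,v1) N2.N3=(alive,v0) | N0.N0=(alive,v0) N0.N1=(alive,v0) N0.N2=(suspect,v1) N0.N3=(alive,v0)
Op 6: gossip N0<->N3 -> N0.N0=(alive,v0) N0.N1=(alive,v0) N0.N2=(suspect,v1) N0.N3=(suspect,v1) | N3.N0=(alive,v0) N3.N1=(alive,v0) N3.N2=(suspect,v1) N3.N3=(suspect,v1)
Op 7: N1 marks N1=suspect -> (suspect,v1)
Op 8: gossip N3<->N1 -> N3.N0=(alive,v0) N3.N1=(suspect,v1) N3.N2=(suspect,v1) N3.N3=(suspect,v1) | N1.N0=(alive,v0) N1.N1=(suspect,v1) N1.N2=(suspect,v1) N1.N3=(suspect,v1)
Op 9: N3 marks N2=suspect -> (suspect,v2)

Answer: suspect 1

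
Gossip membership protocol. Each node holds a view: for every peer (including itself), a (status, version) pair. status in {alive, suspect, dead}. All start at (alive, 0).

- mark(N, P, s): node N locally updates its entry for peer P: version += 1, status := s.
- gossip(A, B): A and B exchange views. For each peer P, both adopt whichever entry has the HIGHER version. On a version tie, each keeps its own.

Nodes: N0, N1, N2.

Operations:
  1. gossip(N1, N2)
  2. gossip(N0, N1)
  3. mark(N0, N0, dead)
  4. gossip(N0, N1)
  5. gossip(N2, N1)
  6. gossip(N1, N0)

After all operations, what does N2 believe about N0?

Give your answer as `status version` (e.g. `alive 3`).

Op 1: gossip N1<->N2 -> N1.N0=(alive,v0) N1.N1=(alive,v0) N1.N2=(alive,v0) | N2.N0=(alive,v0) N2.N1=(alive,v0) N2.N2=(alive,v0)
Op 2: gossip N0<->N1 -> N0.N0=(alive,v0) N0.N1=(alive,v0) N0.N2=(alive,v0) | N1.N0=(alive,v0) N1.N1=(alive,v0) N1.N2=(alive,v0)
Op 3: N0 marks N0=dead -> (dead,v1)
Op 4: gossip N0<->N1 -> N0.N0=(dead,v1) N0.N1=(alive,v0) N0.N2=(alive,v0) | N1.N0=(dead,v1) N1.N1=(alive,v0) N1.N2=(alive,v0)
Op 5: gossip N2<->N1 -> N2.N0=(dead,v1) N2.N1=(alive,v0) N2.N2=(alive,v0) | N1.N0=(dead,v1) N1.N1=(alive,v0) N1.N2=(alive,v0)
Op 6: gossip N1<->N0 -> N1.N0=(dead,v1) N1.N1=(alive,v0) N1.N2=(alive,v0) | N0.N0=(dead,v1) N0.N1=(alive,v0) N0.N2=(alive,v0)

Answer: dead 1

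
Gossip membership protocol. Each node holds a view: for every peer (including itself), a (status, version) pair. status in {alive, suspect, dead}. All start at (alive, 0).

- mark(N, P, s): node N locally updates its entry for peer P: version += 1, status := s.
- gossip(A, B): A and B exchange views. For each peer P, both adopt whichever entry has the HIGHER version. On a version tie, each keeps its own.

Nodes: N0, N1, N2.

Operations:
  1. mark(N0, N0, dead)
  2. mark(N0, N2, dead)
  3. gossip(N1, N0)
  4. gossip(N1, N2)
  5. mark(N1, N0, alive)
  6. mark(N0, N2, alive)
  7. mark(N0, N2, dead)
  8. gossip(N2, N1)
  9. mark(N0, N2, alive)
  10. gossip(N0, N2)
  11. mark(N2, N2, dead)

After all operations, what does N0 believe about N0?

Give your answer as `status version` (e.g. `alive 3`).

Op 1: N0 marks N0=dead -> (dead,v1)
Op 2: N0 marks N2=dead -> (dead,v1)
Op 3: gossip N1<->N0 -> N1.N0=(dead,v1) N1.N1=(alive,v0) N1.N2=(dead,v1) | N0.N0=(dead,v1) N0.N1=(alive,v0) N0.N2=(dead,v1)
Op 4: gossip N1<->N2 -> N1.N0=(dead,v1) N1.N1=(alive,v0) N1.N2=(dead,v1) | N2.N0=(dead,v1) N2.N1=(alive,v0) N2.N2=(dead,v1)
Op 5: N1 marks N0=alive -> (alive,v2)
Op 6: N0 marks N2=alive -> (alive,v2)
Op 7: N0 marks N2=dead -> (dead,v3)
Op 8: gossip N2<->N1 -> N2.N0=(alive,v2) N2.N1=(alive,v0) N2.N2=(dead,v1) | N1.N0=(alive,v2) N1.N1=(alive,v0) N1.N2=(dead,v1)
Op 9: N0 marks N2=alive -> (alive,v4)
Op 10: gossip N0<->N2 -> N0.N0=(alive,v2) N0.N1=(alive,v0) N0.N2=(alive,v4) | N2.N0=(alive,v2) N2.N1=(alive,v0) N2.N2=(alive,v4)
Op 11: N2 marks N2=dead -> (dead,v5)

Answer: alive 2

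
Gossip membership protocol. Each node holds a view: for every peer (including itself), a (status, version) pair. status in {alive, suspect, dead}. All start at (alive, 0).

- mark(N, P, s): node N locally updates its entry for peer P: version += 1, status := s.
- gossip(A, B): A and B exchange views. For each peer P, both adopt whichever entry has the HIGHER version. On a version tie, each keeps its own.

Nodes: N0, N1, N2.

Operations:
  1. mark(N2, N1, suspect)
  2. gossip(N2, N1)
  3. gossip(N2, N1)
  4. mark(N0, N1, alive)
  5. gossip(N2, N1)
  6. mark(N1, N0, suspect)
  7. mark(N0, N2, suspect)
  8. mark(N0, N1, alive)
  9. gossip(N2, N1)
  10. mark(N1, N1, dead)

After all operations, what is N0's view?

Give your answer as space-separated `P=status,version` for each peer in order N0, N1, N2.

Op 1: N2 marks N1=suspect -> (suspect,v1)
Op 2: gossip N2<->N1 -> N2.N0=(alive,v0) N2.N1=(suspect,v1) N2.N2=(alive,v0) | N1.N0=(alive,v0) N1.N1=(suspect,v1) N1.N2=(alive,v0)
Op 3: gossip N2<->N1 -> N2.N0=(alive,v0) N2.N1=(suspect,v1) N2.N2=(alive,v0) | N1.N0=(alive,v0) N1.N1=(suspect,v1) N1.N2=(alive,v0)
Op 4: N0 marks N1=alive -> (alive,v1)
Op 5: gossip N2<->N1 -> N2.N0=(alive,v0) N2.N1=(suspect,v1) N2.N2=(alive,v0) | N1.N0=(alive,v0) N1.N1=(suspect,v1) N1.N2=(alive,v0)
Op 6: N1 marks N0=suspect -> (suspect,v1)
Op 7: N0 marks N2=suspect -> (suspect,v1)
Op 8: N0 marks N1=alive -> (alive,v2)
Op 9: gossip N2<->N1 -> N2.N0=(suspect,v1) N2.N1=(suspect,v1) N2.N2=(alive,v0) | N1.N0=(suspect,v1) N1.N1=(suspect,v1) N1.N2=(alive,v0)
Op 10: N1 marks N1=dead -> (dead,v2)

Answer: N0=alive,0 N1=alive,2 N2=suspect,1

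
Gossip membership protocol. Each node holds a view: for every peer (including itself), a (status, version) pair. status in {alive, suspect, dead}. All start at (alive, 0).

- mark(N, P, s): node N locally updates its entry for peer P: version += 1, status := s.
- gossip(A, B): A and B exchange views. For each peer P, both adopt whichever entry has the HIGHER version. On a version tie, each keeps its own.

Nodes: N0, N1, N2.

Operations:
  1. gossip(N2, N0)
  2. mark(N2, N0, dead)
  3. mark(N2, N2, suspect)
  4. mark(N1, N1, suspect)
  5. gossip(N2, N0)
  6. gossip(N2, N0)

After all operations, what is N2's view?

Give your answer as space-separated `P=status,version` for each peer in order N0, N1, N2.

Op 1: gossip N2<->N0 -> N2.N0=(alive,v0) N2.N1=(alive,v0) N2.N2=(alive,v0) | N0.N0=(alive,v0) N0.N1=(alive,v0) N0.N2=(alive,v0)
Op 2: N2 marks N0=dead -> (dead,v1)
Op 3: N2 marks N2=suspect -> (suspect,v1)
Op 4: N1 marks N1=suspect -> (suspect,v1)
Op 5: gossip N2<->N0 -> N2.N0=(dead,v1) N2.N1=(alive,v0) N2.N2=(suspect,v1) | N0.N0=(dead,v1) N0.N1=(alive,v0) N0.N2=(suspect,v1)
Op 6: gossip N2<->N0 -> N2.N0=(dead,v1) N2.N1=(alive,v0) N2.N2=(suspect,v1) | N0.N0=(dead,v1) N0.N1=(alive,v0) N0.N2=(suspect,v1)

Answer: N0=dead,1 N1=alive,0 N2=suspect,1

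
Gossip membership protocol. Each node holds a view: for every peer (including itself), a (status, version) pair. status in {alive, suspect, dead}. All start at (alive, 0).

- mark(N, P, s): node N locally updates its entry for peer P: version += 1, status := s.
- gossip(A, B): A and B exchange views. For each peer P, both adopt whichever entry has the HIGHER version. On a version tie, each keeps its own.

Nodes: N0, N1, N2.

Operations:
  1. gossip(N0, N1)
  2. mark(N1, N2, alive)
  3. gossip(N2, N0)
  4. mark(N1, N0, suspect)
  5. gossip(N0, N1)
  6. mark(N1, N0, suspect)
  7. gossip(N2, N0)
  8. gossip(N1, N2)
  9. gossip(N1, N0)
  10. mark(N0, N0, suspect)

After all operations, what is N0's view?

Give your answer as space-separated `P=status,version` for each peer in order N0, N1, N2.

Op 1: gossip N0<->N1 -> N0.N0=(alive,v0) N0.N1=(alive,v0) N0.N2=(alive,v0) | N1.N0=(alive,v0) N1.N1=(alive,v0) N1.N2=(alive,v0)
Op 2: N1 marks N2=alive -> (alive,v1)
Op 3: gossip N2<->N0 -> N2.N0=(alive,v0) N2.N1=(alive,v0) N2.N2=(alive,v0) | N0.N0=(alive,v0) N0.N1=(alive,v0) N0.N2=(alive,v0)
Op 4: N1 marks N0=suspect -> (suspect,v1)
Op 5: gossip N0<->N1 -> N0.N0=(suspect,v1) N0.N1=(alive,v0) N0.N2=(alive,v1) | N1.N0=(suspect,v1) N1.N1=(alive,v0) N1.N2=(alive,v1)
Op 6: N1 marks N0=suspect -> (suspect,v2)
Op 7: gossip N2<->N0 -> N2.N0=(suspect,v1) N2.N1=(alive,v0) N2.N2=(alive,v1) | N0.N0=(suspect,v1) N0.N1=(alive,v0) N0.N2=(alive,v1)
Op 8: gossip N1<->N2 -> N1.N0=(suspect,v2) N1.N1=(alive,v0) N1.N2=(alive,v1) | N2.N0=(suspect,v2) N2.N1=(alive,v0) N2.N2=(alive,v1)
Op 9: gossip N1<->N0 -> N1.N0=(suspect,v2) N1.N1=(alive,v0) N1.N2=(alive,v1) | N0.N0=(suspect,v2) N0.N1=(alive,v0) N0.N2=(alive,v1)
Op 10: N0 marks N0=suspect -> (suspect,v3)

Answer: N0=suspect,3 N1=alive,0 N2=alive,1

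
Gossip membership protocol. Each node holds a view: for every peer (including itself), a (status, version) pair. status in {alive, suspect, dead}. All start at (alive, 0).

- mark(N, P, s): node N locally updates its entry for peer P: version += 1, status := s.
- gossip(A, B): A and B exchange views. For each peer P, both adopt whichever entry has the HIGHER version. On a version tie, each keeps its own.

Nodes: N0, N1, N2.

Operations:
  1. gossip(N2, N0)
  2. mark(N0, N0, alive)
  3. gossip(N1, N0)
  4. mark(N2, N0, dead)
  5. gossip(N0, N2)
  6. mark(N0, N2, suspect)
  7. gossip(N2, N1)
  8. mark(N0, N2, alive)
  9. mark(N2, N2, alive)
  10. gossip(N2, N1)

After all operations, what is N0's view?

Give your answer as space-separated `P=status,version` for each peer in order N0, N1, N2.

Answer: N0=alive,1 N1=alive,0 N2=alive,2

Derivation:
Op 1: gossip N2<->N0 -> N2.N0=(alive,v0) N2.N1=(alive,v0) N2.N2=(alive,v0) | N0.N0=(alive,v0) N0.N1=(alive,v0) N0.N2=(alive,v0)
Op 2: N0 marks N0=alive -> (alive,v1)
Op 3: gossip N1<->N0 -> N1.N0=(alive,v1) N1.N1=(alive,v0) N1.N2=(alive,v0) | N0.N0=(alive,v1) N0.N1=(alive,v0) N0.N2=(alive,v0)
Op 4: N2 marks N0=dead -> (dead,v1)
Op 5: gossip N0<->N2 -> N0.N0=(alive,v1) N0.N1=(alive,v0) N0.N2=(alive,v0) | N2.N0=(dead,v1) N2.N1=(alive,v0) N2.N2=(alive,v0)
Op 6: N0 marks N2=suspect -> (suspect,v1)
Op 7: gossip N2<->N1 -> N2.N0=(dead,v1) N2.N1=(alive,v0) N2.N2=(alive,v0) | N1.N0=(alive,v1) N1.N1=(alive,v0) N1.N2=(alive,v0)
Op 8: N0 marks N2=alive -> (alive,v2)
Op 9: N2 marks N2=alive -> (alive,v1)
Op 10: gossip N2<->N1 -> N2.N0=(dead,v1) N2.N1=(alive,v0) N2.N2=(alive,v1) | N1.N0=(alive,v1) N1.N1=(alive,v0) N1.N2=(alive,v1)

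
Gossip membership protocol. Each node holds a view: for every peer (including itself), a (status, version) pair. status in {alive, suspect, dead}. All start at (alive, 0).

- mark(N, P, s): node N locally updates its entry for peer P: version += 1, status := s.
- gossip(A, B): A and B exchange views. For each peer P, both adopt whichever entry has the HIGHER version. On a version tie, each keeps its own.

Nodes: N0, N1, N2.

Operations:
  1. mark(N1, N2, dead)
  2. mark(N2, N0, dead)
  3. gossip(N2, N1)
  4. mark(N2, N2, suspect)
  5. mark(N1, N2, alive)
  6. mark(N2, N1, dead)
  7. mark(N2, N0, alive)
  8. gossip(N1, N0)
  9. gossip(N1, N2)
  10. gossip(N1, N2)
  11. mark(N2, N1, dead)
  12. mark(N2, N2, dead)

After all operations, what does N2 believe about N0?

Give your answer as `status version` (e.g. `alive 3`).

Answer: alive 2

Derivation:
Op 1: N1 marks N2=dead -> (dead,v1)
Op 2: N2 marks N0=dead -> (dead,v1)
Op 3: gossip N2<->N1 -> N2.N0=(dead,v1) N2.N1=(alive,v0) N2.N2=(dead,v1) | N1.N0=(dead,v1) N1.N1=(alive,v0) N1.N2=(dead,v1)
Op 4: N2 marks N2=suspect -> (suspect,v2)
Op 5: N1 marks N2=alive -> (alive,v2)
Op 6: N2 marks N1=dead -> (dead,v1)
Op 7: N2 marks N0=alive -> (alive,v2)
Op 8: gossip N1<->N0 -> N1.N0=(dead,v1) N1.N1=(alive,v0) N1.N2=(alive,v2) | N0.N0=(dead,v1) N0.N1=(alive,v0) N0.N2=(alive,v2)
Op 9: gossip N1<->N2 -> N1.N0=(alive,v2) N1.N1=(dead,v1) N1.N2=(alive,v2) | N2.N0=(alive,v2) N2.N1=(dead,v1) N2.N2=(suspect,v2)
Op 10: gossip N1<->N2 -> N1.N0=(alive,v2) N1.N1=(dead,v1) N1.N2=(alive,v2) | N2.N0=(alive,v2) N2.N1=(dead,v1) N2.N2=(suspect,v2)
Op 11: N2 marks N1=dead -> (dead,v2)
Op 12: N2 marks N2=dead -> (dead,v3)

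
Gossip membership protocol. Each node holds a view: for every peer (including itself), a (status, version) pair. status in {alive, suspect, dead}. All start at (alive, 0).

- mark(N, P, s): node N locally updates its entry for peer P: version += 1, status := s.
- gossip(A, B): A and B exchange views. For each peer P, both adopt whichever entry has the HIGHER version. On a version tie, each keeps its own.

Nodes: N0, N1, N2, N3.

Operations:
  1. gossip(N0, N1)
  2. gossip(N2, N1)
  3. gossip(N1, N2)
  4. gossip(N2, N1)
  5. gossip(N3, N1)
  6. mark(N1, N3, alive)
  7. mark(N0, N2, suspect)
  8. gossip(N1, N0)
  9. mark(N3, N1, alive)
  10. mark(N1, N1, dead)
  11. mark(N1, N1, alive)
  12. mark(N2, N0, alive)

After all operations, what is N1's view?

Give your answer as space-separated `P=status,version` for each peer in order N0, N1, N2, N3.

Op 1: gossip N0<->N1 -> N0.N0=(alive,v0) N0.N1=(alive,v0) N0.N2=(alive,v0) N0.N3=(alive,v0) | N1.N0=(alive,v0) N1.N1=(alive,v0) N1.N2=(alive,v0) N1.N3=(alive,v0)
Op 2: gossip N2<->N1 -> N2.N0=(alive,v0) N2.N1=(alive,v0) N2.N2=(alive,v0) N2.N3=(alive,v0) | N1.N0=(alive,v0) N1.N1=(alive,v0) N1.N2=(alive,v0) N1.N3=(alive,v0)
Op 3: gossip N1<->N2 -> N1.N0=(alive,v0) N1.N1=(alive,v0) N1.N2=(alive,v0) N1.N3=(alive,v0) | N2.N0=(alive,v0) N2.N1=(alive,v0) N2.N2=(alive,v0) N2.N3=(alive,v0)
Op 4: gossip N2<->N1 -> N2.N0=(alive,v0) N2.N1=(alive,v0) N2.N2=(alive,v0) N2.N3=(alive,v0) | N1.N0=(alive,v0) N1.N1=(alive,v0) N1.N2=(alive,v0) N1.N3=(alive,v0)
Op 5: gossip N3<->N1 -> N3.N0=(alive,v0) N3.N1=(alive,v0) N3.N2=(alive,v0) N3.N3=(alive,v0) | N1.N0=(alive,v0) N1.N1=(alive,v0) N1.N2=(alive,v0) N1.N3=(alive,v0)
Op 6: N1 marks N3=alive -> (alive,v1)
Op 7: N0 marks N2=suspect -> (suspect,v1)
Op 8: gossip N1<->N0 -> N1.N0=(alive,v0) N1.N1=(alive,v0) N1.N2=(suspect,v1) N1.N3=(alive,v1) | N0.N0=(alive,v0) N0.N1=(alive,v0) N0.N2=(suspect,v1) N0.N3=(alive,v1)
Op 9: N3 marks N1=alive -> (alive,v1)
Op 10: N1 marks N1=dead -> (dead,v1)
Op 11: N1 marks N1=alive -> (alive,v2)
Op 12: N2 marks N0=alive -> (alive,v1)

Answer: N0=alive,0 N1=alive,2 N2=suspect,1 N3=alive,1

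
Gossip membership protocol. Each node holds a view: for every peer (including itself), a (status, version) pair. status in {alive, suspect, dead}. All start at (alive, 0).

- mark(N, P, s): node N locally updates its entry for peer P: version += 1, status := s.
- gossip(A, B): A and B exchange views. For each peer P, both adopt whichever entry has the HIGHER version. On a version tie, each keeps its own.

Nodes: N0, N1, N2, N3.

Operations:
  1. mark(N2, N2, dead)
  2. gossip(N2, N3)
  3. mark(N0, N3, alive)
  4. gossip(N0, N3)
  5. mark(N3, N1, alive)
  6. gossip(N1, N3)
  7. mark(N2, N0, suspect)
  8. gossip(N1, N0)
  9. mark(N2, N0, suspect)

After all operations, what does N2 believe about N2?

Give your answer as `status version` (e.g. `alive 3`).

Answer: dead 1

Derivation:
Op 1: N2 marks N2=dead -> (dead,v1)
Op 2: gossip N2<->N3 -> N2.N0=(alive,v0) N2.N1=(alive,v0) N2.N2=(dead,v1) N2.N3=(alive,v0) | N3.N0=(alive,v0) N3.N1=(alive,v0) N3.N2=(dead,v1) N3.N3=(alive,v0)
Op 3: N0 marks N3=alive -> (alive,v1)
Op 4: gossip N0<->N3 -> N0.N0=(alive,v0) N0.N1=(alive,v0) N0.N2=(dead,v1) N0.N3=(alive,v1) | N3.N0=(alive,v0) N3.N1=(alive,v0) N3.N2=(dead,v1) N3.N3=(alive,v1)
Op 5: N3 marks N1=alive -> (alive,v1)
Op 6: gossip N1<->N3 -> N1.N0=(alive,v0) N1.N1=(alive,v1) N1.N2=(dead,v1) N1.N3=(alive,v1) | N3.N0=(alive,v0) N3.N1=(alive,v1) N3.N2=(dead,v1) N3.N3=(alive,v1)
Op 7: N2 marks N0=suspect -> (suspect,v1)
Op 8: gossip N1<->N0 -> N1.N0=(alive,v0) N1.N1=(alive,v1) N1.N2=(dead,v1) N1.N3=(alive,v1) | N0.N0=(alive,v0) N0.N1=(alive,v1) N0.N2=(dead,v1) N0.N3=(alive,v1)
Op 9: N2 marks N0=suspect -> (suspect,v2)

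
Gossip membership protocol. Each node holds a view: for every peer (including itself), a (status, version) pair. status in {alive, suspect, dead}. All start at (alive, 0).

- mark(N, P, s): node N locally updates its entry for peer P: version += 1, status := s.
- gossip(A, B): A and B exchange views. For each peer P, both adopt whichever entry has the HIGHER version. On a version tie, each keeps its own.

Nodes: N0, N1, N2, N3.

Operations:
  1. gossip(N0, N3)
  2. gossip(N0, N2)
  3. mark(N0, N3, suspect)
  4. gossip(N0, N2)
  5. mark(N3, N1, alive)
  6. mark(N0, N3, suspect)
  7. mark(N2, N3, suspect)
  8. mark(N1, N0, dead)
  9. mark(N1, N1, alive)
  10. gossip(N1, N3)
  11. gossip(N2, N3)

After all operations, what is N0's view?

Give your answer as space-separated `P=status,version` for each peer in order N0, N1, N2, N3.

Answer: N0=alive,0 N1=alive,0 N2=alive,0 N3=suspect,2

Derivation:
Op 1: gossip N0<->N3 -> N0.N0=(alive,v0) N0.N1=(alive,v0) N0.N2=(alive,v0) N0.N3=(alive,v0) | N3.N0=(alive,v0) N3.N1=(alive,v0) N3.N2=(alive,v0) N3.N3=(alive,v0)
Op 2: gossip N0<->N2 -> N0.N0=(alive,v0) N0.N1=(alive,v0) N0.N2=(alive,v0) N0.N3=(alive,v0) | N2.N0=(alive,v0) N2.N1=(alive,v0) N2.N2=(alive,v0) N2.N3=(alive,v0)
Op 3: N0 marks N3=suspect -> (suspect,v1)
Op 4: gossip N0<->N2 -> N0.N0=(alive,v0) N0.N1=(alive,v0) N0.N2=(alive,v0) N0.N3=(suspect,v1) | N2.N0=(alive,v0) N2.N1=(alive,v0) N2.N2=(alive,v0) N2.N3=(suspect,v1)
Op 5: N3 marks N1=alive -> (alive,v1)
Op 6: N0 marks N3=suspect -> (suspect,v2)
Op 7: N2 marks N3=suspect -> (suspect,v2)
Op 8: N1 marks N0=dead -> (dead,v1)
Op 9: N1 marks N1=alive -> (alive,v1)
Op 10: gossip N1<->N3 -> N1.N0=(dead,v1) N1.N1=(alive,v1) N1.N2=(alive,v0) N1.N3=(alive,v0) | N3.N0=(dead,v1) N3.N1=(alive,v1) N3.N2=(alive,v0) N3.N3=(alive,v0)
Op 11: gossip N2<->N3 -> N2.N0=(dead,v1) N2.N1=(alive,v1) N2.N2=(alive,v0) N2.N3=(suspect,v2) | N3.N0=(dead,v1) N3.N1=(alive,v1) N3.N2=(alive,v0) N3.N3=(suspect,v2)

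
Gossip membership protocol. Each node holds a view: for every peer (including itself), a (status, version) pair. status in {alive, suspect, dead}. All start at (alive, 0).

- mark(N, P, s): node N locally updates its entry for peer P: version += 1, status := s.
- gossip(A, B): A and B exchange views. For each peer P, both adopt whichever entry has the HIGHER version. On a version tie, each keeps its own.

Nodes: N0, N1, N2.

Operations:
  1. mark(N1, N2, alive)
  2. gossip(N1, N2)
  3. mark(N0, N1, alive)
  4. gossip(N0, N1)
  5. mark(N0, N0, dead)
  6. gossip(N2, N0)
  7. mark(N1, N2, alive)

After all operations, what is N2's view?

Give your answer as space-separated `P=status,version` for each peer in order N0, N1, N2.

Answer: N0=dead,1 N1=alive,1 N2=alive,1

Derivation:
Op 1: N1 marks N2=alive -> (alive,v1)
Op 2: gossip N1<->N2 -> N1.N0=(alive,v0) N1.N1=(alive,v0) N1.N2=(alive,v1) | N2.N0=(alive,v0) N2.N1=(alive,v0) N2.N2=(alive,v1)
Op 3: N0 marks N1=alive -> (alive,v1)
Op 4: gossip N0<->N1 -> N0.N0=(alive,v0) N0.N1=(alive,v1) N0.N2=(alive,v1) | N1.N0=(alive,v0) N1.N1=(alive,v1) N1.N2=(alive,v1)
Op 5: N0 marks N0=dead -> (dead,v1)
Op 6: gossip N2<->N0 -> N2.N0=(dead,v1) N2.N1=(alive,v1) N2.N2=(alive,v1) | N0.N0=(dead,v1) N0.N1=(alive,v1) N0.N2=(alive,v1)
Op 7: N1 marks N2=alive -> (alive,v2)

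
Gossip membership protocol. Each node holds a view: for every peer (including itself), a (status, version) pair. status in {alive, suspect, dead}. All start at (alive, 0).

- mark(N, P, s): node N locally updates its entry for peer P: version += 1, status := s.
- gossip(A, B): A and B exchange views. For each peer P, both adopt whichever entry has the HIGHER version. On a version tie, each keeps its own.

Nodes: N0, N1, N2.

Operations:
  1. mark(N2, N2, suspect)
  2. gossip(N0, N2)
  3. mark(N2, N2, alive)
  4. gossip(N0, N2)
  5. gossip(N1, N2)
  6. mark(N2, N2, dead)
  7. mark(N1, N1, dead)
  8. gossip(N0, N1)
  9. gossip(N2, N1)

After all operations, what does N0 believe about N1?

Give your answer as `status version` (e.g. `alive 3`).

Op 1: N2 marks N2=suspect -> (suspect,v1)
Op 2: gossip N0<->N2 -> N0.N0=(alive,v0) N0.N1=(alive,v0) N0.N2=(suspect,v1) | N2.N0=(alive,v0) N2.N1=(alive,v0) N2.N2=(suspect,v1)
Op 3: N2 marks N2=alive -> (alive,v2)
Op 4: gossip N0<->N2 -> N0.N0=(alive,v0) N0.N1=(alive,v0) N0.N2=(alive,v2) | N2.N0=(alive,v0) N2.N1=(alive,v0) N2.N2=(alive,v2)
Op 5: gossip N1<->N2 -> N1.N0=(alive,v0) N1.N1=(alive,v0) N1.N2=(alive,v2) | N2.N0=(alive,v0) N2.N1=(alive,v0) N2.N2=(alive,v2)
Op 6: N2 marks N2=dead -> (dead,v3)
Op 7: N1 marks N1=dead -> (dead,v1)
Op 8: gossip N0<->N1 -> N0.N0=(alive,v0) N0.N1=(dead,v1) N0.N2=(alive,v2) | N1.N0=(alive,v0) N1.N1=(dead,v1) N1.N2=(alive,v2)
Op 9: gossip N2<->N1 -> N2.N0=(alive,v0) N2.N1=(dead,v1) N2.N2=(dead,v3) | N1.N0=(alive,v0) N1.N1=(dead,v1) N1.N2=(dead,v3)

Answer: dead 1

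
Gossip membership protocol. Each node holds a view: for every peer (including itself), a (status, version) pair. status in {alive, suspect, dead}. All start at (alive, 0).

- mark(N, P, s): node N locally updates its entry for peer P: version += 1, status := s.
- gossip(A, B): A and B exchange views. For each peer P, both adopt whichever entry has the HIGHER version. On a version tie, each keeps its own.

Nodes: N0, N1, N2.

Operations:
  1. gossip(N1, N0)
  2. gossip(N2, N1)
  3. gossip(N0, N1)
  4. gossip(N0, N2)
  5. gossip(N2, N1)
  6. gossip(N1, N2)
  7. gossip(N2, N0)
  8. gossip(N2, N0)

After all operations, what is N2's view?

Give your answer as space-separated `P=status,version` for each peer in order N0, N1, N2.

Answer: N0=alive,0 N1=alive,0 N2=alive,0

Derivation:
Op 1: gossip N1<->N0 -> N1.N0=(alive,v0) N1.N1=(alive,v0) N1.N2=(alive,v0) | N0.N0=(alive,v0) N0.N1=(alive,v0) N0.N2=(alive,v0)
Op 2: gossip N2<->N1 -> N2.N0=(alive,v0) N2.N1=(alive,v0) N2.N2=(alive,v0) | N1.N0=(alive,v0) N1.N1=(alive,v0) N1.N2=(alive,v0)
Op 3: gossip N0<->N1 -> N0.N0=(alive,v0) N0.N1=(alive,v0) N0.N2=(alive,v0) | N1.N0=(alive,v0) N1.N1=(alive,v0) N1.N2=(alive,v0)
Op 4: gossip N0<->N2 -> N0.N0=(alive,v0) N0.N1=(alive,v0) N0.N2=(alive,v0) | N2.N0=(alive,v0) N2.N1=(alive,v0) N2.N2=(alive,v0)
Op 5: gossip N2<->N1 -> N2.N0=(alive,v0) N2.N1=(alive,v0) N2.N2=(alive,v0) | N1.N0=(alive,v0) N1.N1=(alive,v0) N1.N2=(alive,v0)
Op 6: gossip N1<->N2 -> N1.N0=(alive,v0) N1.N1=(alive,v0) N1.N2=(alive,v0) | N2.N0=(alive,v0) N2.N1=(alive,v0) N2.N2=(alive,v0)
Op 7: gossip N2<->N0 -> N2.N0=(alive,v0) N2.N1=(alive,v0) N2.N2=(alive,v0) | N0.N0=(alive,v0) N0.N1=(alive,v0) N0.N2=(alive,v0)
Op 8: gossip N2<->N0 -> N2.N0=(alive,v0) N2.N1=(alive,v0) N2.N2=(alive,v0) | N0.N0=(alive,v0) N0.N1=(alive,v0) N0.N2=(alive,v0)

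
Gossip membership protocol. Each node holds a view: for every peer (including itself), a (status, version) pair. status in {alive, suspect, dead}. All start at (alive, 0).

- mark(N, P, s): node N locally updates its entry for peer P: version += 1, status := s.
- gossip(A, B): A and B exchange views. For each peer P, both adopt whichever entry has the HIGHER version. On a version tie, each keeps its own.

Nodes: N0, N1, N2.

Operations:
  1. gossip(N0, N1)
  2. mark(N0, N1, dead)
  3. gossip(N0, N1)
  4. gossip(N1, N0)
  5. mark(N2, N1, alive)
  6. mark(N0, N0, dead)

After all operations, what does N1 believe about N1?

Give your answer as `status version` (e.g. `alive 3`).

Op 1: gossip N0<->N1 -> N0.N0=(alive,v0) N0.N1=(alive,v0) N0.N2=(alive,v0) | N1.N0=(alive,v0) N1.N1=(alive,v0) N1.N2=(alive,v0)
Op 2: N0 marks N1=dead -> (dead,v1)
Op 3: gossip N0<->N1 -> N0.N0=(alive,v0) N0.N1=(dead,v1) N0.N2=(alive,v0) | N1.N0=(alive,v0) N1.N1=(dead,v1) N1.N2=(alive,v0)
Op 4: gossip N1<->N0 -> N1.N0=(alive,v0) N1.N1=(dead,v1) N1.N2=(alive,v0) | N0.N0=(alive,v0) N0.N1=(dead,v1) N0.N2=(alive,v0)
Op 5: N2 marks N1=alive -> (alive,v1)
Op 6: N0 marks N0=dead -> (dead,v1)

Answer: dead 1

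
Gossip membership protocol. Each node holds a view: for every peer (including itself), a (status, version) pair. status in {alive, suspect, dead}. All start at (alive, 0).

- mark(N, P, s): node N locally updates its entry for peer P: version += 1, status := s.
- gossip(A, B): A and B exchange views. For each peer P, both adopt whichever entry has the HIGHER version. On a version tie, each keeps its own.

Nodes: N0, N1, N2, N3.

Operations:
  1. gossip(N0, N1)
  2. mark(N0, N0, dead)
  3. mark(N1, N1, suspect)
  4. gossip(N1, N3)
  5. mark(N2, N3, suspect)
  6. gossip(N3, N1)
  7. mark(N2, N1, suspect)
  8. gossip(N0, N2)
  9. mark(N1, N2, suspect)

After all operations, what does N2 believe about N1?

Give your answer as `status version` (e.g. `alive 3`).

Answer: suspect 1

Derivation:
Op 1: gossip N0<->N1 -> N0.N0=(alive,v0) N0.N1=(alive,v0) N0.N2=(alive,v0) N0.N3=(alive,v0) | N1.N0=(alive,v0) N1.N1=(alive,v0) N1.N2=(alive,v0) N1.N3=(alive,v0)
Op 2: N0 marks N0=dead -> (dead,v1)
Op 3: N1 marks N1=suspect -> (suspect,v1)
Op 4: gossip N1<->N3 -> N1.N0=(alive,v0) N1.N1=(suspect,v1) N1.N2=(alive,v0) N1.N3=(alive,v0) | N3.N0=(alive,v0) N3.N1=(suspect,v1) N3.N2=(alive,v0) N3.N3=(alive,v0)
Op 5: N2 marks N3=suspect -> (suspect,v1)
Op 6: gossip N3<->N1 -> N3.N0=(alive,v0) N3.N1=(suspect,v1) N3.N2=(alive,v0) N3.N3=(alive,v0) | N1.N0=(alive,v0) N1.N1=(suspect,v1) N1.N2=(alive,v0) N1.N3=(alive,v0)
Op 7: N2 marks N1=suspect -> (suspect,v1)
Op 8: gossip N0<->N2 -> N0.N0=(dead,v1) N0.N1=(suspect,v1) N0.N2=(alive,v0) N0.N3=(suspect,v1) | N2.N0=(dead,v1) N2.N1=(suspect,v1) N2.N2=(alive,v0) N2.N3=(suspect,v1)
Op 9: N1 marks N2=suspect -> (suspect,v1)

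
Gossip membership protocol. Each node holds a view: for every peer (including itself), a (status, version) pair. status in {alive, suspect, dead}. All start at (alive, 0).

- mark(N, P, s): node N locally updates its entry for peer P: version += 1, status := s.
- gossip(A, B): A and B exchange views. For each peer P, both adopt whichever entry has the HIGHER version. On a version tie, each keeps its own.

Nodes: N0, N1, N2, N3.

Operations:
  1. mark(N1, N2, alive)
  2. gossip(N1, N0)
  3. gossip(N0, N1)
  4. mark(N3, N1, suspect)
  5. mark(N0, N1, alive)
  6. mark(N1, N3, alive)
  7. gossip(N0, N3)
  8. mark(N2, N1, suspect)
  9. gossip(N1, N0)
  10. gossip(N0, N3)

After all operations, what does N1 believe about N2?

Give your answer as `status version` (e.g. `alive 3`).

Op 1: N1 marks N2=alive -> (alive,v1)
Op 2: gossip N1<->N0 -> N1.N0=(alive,v0) N1.N1=(alive,v0) N1.N2=(alive,v1) N1.N3=(alive,v0) | N0.N0=(alive,v0) N0.N1=(alive,v0) N0.N2=(alive,v1) N0.N3=(alive,v0)
Op 3: gossip N0<->N1 -> N0.N0=(alive,v0) N0.N1=(alive,v0) N0.N2=(alive,v1) N0.N3=(alive,v0) | N1.N0=(alive,v0) N1.N1=(alive,v0) N1.N2=(alive,v1) N1.N3=(alive,v0)
Op 4: N3 marks N1=suspect -> (suspect,v1)
Op 5: N0 marks N1=alive -> (alive,v1)
Op 6: N1 marks N3=alive -> (alive,v1)
Op 7: gossip N0<->N3 -> N0.N0=(alive,v0) N0.N1=(alive,v1) N0.N2=(alive,v1) N0.N3=(alive,v0) | N3.N0=(alive,v0) N3.N1=(suspect,v1) N3.N2=(alive,v1) N3.N3=(alive,v0)
Op 8: N2 marks N1=suspect -> (suspect,v1)
Op 9: gossip N1<->N0 -> N1.N0=(alive,v0) N1.N1=(alive,v1) N1.N2=(alive,v1) N1.N3=(alive,v1) | N0.N0=(alive,v0) N0.N1=(alive,v1) N0.N2=(alive,v1) N0.N3=(alive,v1)
Op 10: gossip N0<->N3 -> N0.N0=(alive,v0) N0.N1=(alive,v1) N0.N2=(alive,v1) N0.N3=(alive,v1) | N3.N0=(alive,v0) N3.N1=(suspect,v1) N3.N2=(alive,v1) N3.N3=(alive,v1)

Answer: alive 1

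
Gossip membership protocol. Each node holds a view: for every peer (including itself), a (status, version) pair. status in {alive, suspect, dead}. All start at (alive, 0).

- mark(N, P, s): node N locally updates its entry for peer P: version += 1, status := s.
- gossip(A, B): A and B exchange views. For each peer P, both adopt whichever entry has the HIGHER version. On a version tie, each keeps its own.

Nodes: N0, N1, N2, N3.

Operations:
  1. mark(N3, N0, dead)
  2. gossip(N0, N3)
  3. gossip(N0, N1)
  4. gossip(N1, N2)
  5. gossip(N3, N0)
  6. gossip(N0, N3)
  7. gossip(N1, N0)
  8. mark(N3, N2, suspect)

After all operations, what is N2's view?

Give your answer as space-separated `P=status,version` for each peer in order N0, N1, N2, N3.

Op 1: N3 marks N0=dead -> (dead,v1)
Op 2: gossip N0<->N3 -> N0.N0=(dead,v1) N0.N1=(alive,v0) N0.N2=(alive,v0) N0.N3=(alive,v0) | N3.N0=(dead,v1) N3.N1=(alive,v0) N3.N2=(alive,v0) N3.N3=(alive,v0)
Op 3: gossip N0<->N1 -> N0.N0=(dead,v1) N0.N1=(alive,v0) N0.N2=(alive,v0) N0.N3=(alive,v0) | N1.N0=(dead,v1) N1.N1=(alive,v0) N1.N2=(alive,v0) N1.N3=(alive,v0)
Op 4: gossip N1<->N2 -> N1.N0=(dead,v1) N1.N1=(alive,v0) N1.N2=(alive,v0) N1.N3=(alive,v0) | N2.N0=(dead,v1) N2.N1=(alive,v0) N2.N2=(alive,v0) N2.N3=(alive,v0)
Op 5: gossip N3<->N0 -> N3.N0=(dead,v1) N3.N1=(alive,v0) N3.N2=(alive,v0) N3.N3=(alive,v0) | N0.N0=(dead,v1) N0.N1=(alive,v0) N0.N2=(alive,v0) N0.N3=(alive,v0)
Op 6: gossip N0<->N3 -> N0.N0=(dead,v1) N0.N1=(alive,v0) N0.N2=(alive,v0) N0.N3=(alive,v0) | N3.N0=(dead,v1) N3.N1=(alive,v0) N3.N2=(alive,v0) N3.N3=(alive,v0)
Op 7: gossip N1<->N0 -> N1.N0=(dead,v1) N1.N1=(alive,v0) N1.N2=(alive,v0) N1.N3=(alive,v0) | N0.N0=(dead,v1) N0.N1=(alive,v0) N0.N2=(alive,v0) N0.N3=(alive,v0)
Op 8: N3 marks N2=suspect -> (suspect,v1)

Answer: N0=dead,1 N1=alive,0 N2=alive,0 N3=alive,0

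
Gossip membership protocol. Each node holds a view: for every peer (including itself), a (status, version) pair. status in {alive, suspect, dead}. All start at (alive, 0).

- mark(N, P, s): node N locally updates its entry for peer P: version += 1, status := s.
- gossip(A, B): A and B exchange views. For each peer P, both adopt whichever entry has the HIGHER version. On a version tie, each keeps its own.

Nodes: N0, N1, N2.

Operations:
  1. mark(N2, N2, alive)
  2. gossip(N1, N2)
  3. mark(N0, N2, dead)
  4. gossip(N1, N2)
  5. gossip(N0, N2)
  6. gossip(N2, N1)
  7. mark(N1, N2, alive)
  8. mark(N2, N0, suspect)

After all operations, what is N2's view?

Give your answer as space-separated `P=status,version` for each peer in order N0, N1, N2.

Op 1: N2 marks N2=alive -> (alive,v1)
Op 2: gossip N1<->N2 -> N1.N0=(alive,v0) N1.N1=(alive,v0) N1.N2=(alive,v1) | N2.N0=(alive,v0) N2.N1=(alive,v0) N2.N2=(alive,v1)
Op 3: N0 marks N2=dead -> (dead,v1)
Op 4: gossip N1<->N2 -> N1.N0=(alive,v0) N1.N1=(alive,v0) N1.N2=(alive,v1) | N2.N0=(alive,v0) N2.N1=(alive,v0) N2.N2=(alive,v1)
Op 5: gossip N0<->N2 -> N0.N0=(alive,v0) N0.N1=(alive,v0) N0.N2=(dead,v1) | N2.N0=(alive,v0) N2.N1=(alive,v0) N2.N2=(alive,v1)
Op 6: gossip N2<->N1 -> N2.N0=(alive,v0) N2.N1=(alive,v0) N2.N2=(alive,v1) | N1.N0=(alive,v0) N1.N1=(alive,v0) N1.N2=(alive,v1)
Op 7: N1 marks N2=alive -> (alive,v2)
Op 8: N2 marks N0=suspect -> (suspect,v1)

Answer: N0=suspect,1 N1=alive,0 N2=alive,1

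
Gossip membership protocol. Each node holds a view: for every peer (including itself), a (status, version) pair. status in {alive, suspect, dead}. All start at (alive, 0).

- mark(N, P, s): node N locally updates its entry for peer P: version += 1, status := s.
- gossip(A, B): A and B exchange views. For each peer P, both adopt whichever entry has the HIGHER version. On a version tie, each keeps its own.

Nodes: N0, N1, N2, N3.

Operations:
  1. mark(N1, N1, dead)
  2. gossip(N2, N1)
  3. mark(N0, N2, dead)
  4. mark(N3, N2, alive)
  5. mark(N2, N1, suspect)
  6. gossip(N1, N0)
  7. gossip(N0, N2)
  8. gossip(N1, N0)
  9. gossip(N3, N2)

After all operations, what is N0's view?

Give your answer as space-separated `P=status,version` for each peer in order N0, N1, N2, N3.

Op 1: N1 marks N1=dead -> (dead,v1)
Op 2: gossip N2<->N1 -> N2.N0=(alive,v0) N2.N1=(dead,v1) N2.N2=(alive,v0) N2.N3=(alive,v0) | N1.N0=(alive,v0) N1.N1=(dead,v1) N1.N2=(alive,v0) N1.N3=(alive,v0)
Op 3: N0 marks N2=dead -> (dead,v1)
Op 4: N3 marks N2=alive -> (alive,v1)
Op 5: N2 marks N1=suspect -> (suspect,v2)
Op 6: gossip N1<->N0 -> N1.N0=(alive,v0) N1.N1=(dead,v1) N1.N2=(dead,v1) N1.N3=(alive,v0) | N0.N0=(alive,v0) N0.N1=(dead,v1) N0.N2=(dead,v1) N0.N3=(alive,v0)
Op 7: gossip N0<->N2 -> N0.N0=(alive,v0) N0.N1=(suspect,v2) N0.N2=(dead,v1) N0.N3=(alive,v0) | N2.N0=(alive,v0) N2.N1=(suspect,v2) N2.N2=(dead,v1) N2.N3=(alive,v0)
Op 8: gossip N1<->N0 -> N1.N0=(alive,v0) N1.N1=(suspect,v2) N1.N2=(dead,v1) N1.N3=(alive,v0) | N0.N0=(alive,v0) N0.N1=(suspect,v2) N0.N2=(dead,v1) N0.N3=(alive,v0)
Op 9: gossip N3<->N2 -> N3.N0=(alive,v0) N3.N1=(suspect,v2) N3.N2=(alive,v1) N3.N3=(alive,v0) | N2.N0=(alive,v0) N2.N1=(suspect,v2) N2.N2=(dead,v1) N2.N3=(alive,v0)

Answer: N0=alive,0 N1=suspect,2 N2=dead,1 N3=alive,0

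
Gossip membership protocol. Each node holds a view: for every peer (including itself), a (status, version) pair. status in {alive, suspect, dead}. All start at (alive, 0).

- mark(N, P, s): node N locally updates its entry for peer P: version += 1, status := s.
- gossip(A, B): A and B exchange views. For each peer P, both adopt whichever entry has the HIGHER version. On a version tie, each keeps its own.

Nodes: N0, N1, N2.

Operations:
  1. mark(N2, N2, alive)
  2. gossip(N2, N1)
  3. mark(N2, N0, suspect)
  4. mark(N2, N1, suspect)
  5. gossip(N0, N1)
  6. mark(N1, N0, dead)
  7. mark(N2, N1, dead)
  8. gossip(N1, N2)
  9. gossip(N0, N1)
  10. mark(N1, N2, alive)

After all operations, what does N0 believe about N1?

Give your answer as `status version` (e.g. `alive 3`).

Op 1: N2 marks N2=alive -> (alive,v1)
Op 2: gossip N2<->N1 -> N2.N0=(alive,v0) N2.N1=(alive,v0) N2.N2=(alive,v1) | N1.N0=(alive,v0) N1.N1=(alive,v0) N1.N2=(alive,v1)
Op 3: N2 marks N0=suspect -> (suspect,v1)
Op 4: N2 marks N1=suspect -> (suspect,v1)
Op 5: gossip N0<->N1 -> N0.N0=(alive,v0) N0.N1=(alive,v0) N0.N2=(alive,v1) | N1.N0=(alive,v0) N1.N1=(alive,v0) N1.N2=(alive,v1)
Op 6: N1 marks N0=dead -> (dead,v1)
Op 7: N2 marks N1=dead -> (dead,v2)
Op 8: gossip N1<->N2 -> N1.N0=(dead,v1) N1.N1=(dead,v2) N1.N2=(alive,v1) | N2.N0=(suspect,v1) N2.N1=(dead,v2) N2.N2=(alive,v1)
Op 9: gossip N0<->N1 -> N0.N0=(dead,v1) N0.N1=(dead,v2) N0.N2=(alive,v1) | N1.N0=(dead,v1) N1.N1=(dead,v2) N1.N2=(alive,v1)
Op 10: N1 marks N2=alive -> (alive,v2)

Answer: dead 2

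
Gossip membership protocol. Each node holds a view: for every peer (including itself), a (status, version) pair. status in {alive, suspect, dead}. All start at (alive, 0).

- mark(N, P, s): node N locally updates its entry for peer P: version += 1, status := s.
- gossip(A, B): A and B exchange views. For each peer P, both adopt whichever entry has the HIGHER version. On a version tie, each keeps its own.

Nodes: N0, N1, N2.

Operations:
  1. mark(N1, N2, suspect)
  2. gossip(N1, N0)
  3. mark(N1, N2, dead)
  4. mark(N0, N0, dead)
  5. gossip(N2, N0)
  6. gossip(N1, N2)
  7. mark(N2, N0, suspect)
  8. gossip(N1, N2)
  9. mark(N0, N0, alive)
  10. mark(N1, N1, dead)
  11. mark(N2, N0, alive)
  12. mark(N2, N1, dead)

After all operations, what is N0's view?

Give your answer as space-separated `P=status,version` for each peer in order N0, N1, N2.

Op 1: N1 marks N2=suspect -> (suspect,v1)
Op 2: gossip N1<->N0 -> N1.N0=(alive,v0) N1.N1=(alive,v0) N1.N2=(suspect,v1) | N0.N0=(alive,v0) N0.N1=(alive,v0) N0.N2=(suspect,v1)
Op 3: N1 marks N2=dead -> (dead,v2)
Op 4: N0 marks N0=dead -> (dead,v1)
Op 5: gossip N2<->N0 -> N2.N0=(dead,v1) N2.N1=(alive,v0) N2.N2=(suspect,v1) | N0.N0=(dead,v1) N0.N1=(alive,v0) N0.N2=(suspect,v1)
Op 6: gossip N1<->N2 -> N1.N0=(dead,v1) N1.N1=(alive,v0) N1.N2=(dead,v2) | N2.N0=(dead,v1) N2.N1=(alive,v0) N2.N2=(dead,v2)
Op 7: N2 marks N0=suspect -> (suspect,v2)
Op 8: gossip N1<->N2 -> N1.N0=(suspect,v2) N1.N1=(alive,v0) N1.N2=(dead,v2) | N2.N0=(suspect,v2) N2.N1=(alive,v0) N2.N2=(dead,v2)
Op 9: N0 marks N0=alive -> (alive,v2)
Op 10: N1 marks N1=dead -> (dead,v1)
Op 11: N2 marks N0=alive -> (alive,v3)
Op 12: N2 marks N1=dead -> (dead,v1)

Answer: N0=alive,2 N1=alive,0 N2=suspect,1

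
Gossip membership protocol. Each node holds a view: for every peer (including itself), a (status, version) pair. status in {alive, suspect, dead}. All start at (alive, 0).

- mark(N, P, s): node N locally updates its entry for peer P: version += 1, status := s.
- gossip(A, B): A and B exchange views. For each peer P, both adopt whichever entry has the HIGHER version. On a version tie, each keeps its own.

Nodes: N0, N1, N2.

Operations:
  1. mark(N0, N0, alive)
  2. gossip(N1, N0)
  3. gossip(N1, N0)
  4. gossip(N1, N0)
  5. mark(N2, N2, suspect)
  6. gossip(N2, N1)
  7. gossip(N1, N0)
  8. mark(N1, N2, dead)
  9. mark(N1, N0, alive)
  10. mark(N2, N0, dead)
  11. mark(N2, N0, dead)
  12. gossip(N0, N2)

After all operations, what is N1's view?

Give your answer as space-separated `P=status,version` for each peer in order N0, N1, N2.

Answer: N0=alive,2 N1=alive,0 N2=dead,2

Derivation:
Op 1: N0 marks N0=alive -> (alive,v1)
Op 2: gossip N1<->N0 -> N1.N0=(alive,v1) N1.N1=(alive,v0) N1.N2=(alive,v0) | N0.N0=(alive,v1) N0.N1=(alive,v0) N0.N2=(alive,v0)
Op 3: gossip N1<->N0 -> N1.N0=(alive,v1) N1.N1=(alive,v0) N1.N2=(alive,v0) | N0.N0=(alive,v1) N0.N1=(alive,v0) N0.N2=(alive,v0)
Op 4: gossip N1<->N0 -> N1.N0=(alive,v1) N1.N1=(alive,v0) N1.N2=(alive,v0) | N0.N0=(alive,v1) N0.N1=(alive,v0) N0.N2=(alive,v0)
Op 5: N2 marks N2=suspect -> (suspect,v1)
Op 6: gossip N2<->N1 -> N2.N0=(alive,v1) N2.N1=(alive,v0) N2.N2=(suspect,v1) | N1.N0=(alive,v1) N1.N1=(alive,v0) N1.N2=(suspect,v1)
Op 7: gossip N1<->N0 -> N1.N0=(alive,v1) N1.N1=(alive,v0) N1.N2=(suspect,v1) | N0.N0=(alive,v1) N0.N1=(alive,v0) N0.N2=(suspect,v1)
Op 8: N1 marks N2=dead -> (dead,v2)
Op 9: N1 marks N0=alive -> (alive,v2)
Op 10: N2 marks N0=dead -> (dead,v2)
Op 11: N2 marks N0=dead -> (dead,v3)
Op 12: gossip N0<->N2 -> N0.N0=(dead,v3) N0.N1=(alive,v0) N0.N2=(suspect,v1) | N2.N0=(dead,v3) N2.N1=(alive,v0) N2.N2=(suspect,v1)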